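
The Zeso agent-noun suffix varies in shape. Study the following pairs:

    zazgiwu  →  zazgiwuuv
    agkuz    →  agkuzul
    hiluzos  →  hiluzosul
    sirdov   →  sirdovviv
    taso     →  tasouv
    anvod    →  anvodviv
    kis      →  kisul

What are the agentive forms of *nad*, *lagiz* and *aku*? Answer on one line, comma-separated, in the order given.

The alternation tracks the final sound of the stem — -ul when the stem ends in a sibilant (*agkuz*, *hiluzos*, *kis*); -viv when the stem ends in a non-sibilant consonant (*sirdov*, *anvod*); -uv when the stem ends in a vowel (*zazgiwu*, *taso*).
*nad* — final sound /d/ (a non-sibilant consonant) → -viv → *nadviv*.
*lagiz*: final sound = /z/, a sibilant → -ul → *lagizul*.
The final sound of *aku* is /u/, which is a vowel, so the suffix is -uv, giving *akuuv*.

nadviv, lagizul, akuuv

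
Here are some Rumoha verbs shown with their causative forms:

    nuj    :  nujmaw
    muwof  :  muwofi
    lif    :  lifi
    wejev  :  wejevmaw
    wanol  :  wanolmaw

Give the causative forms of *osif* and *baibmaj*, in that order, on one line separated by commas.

The suffix is conditioned by the final consonant: -i when the stem ends in a voiceless consonant (*muwof*, *lif*); -maw when the stem ends in a voiced consonant (*nuj*, *wejev*, *wanol*).
Since the final consonant of *osif* is /f/ (voiceless), it takes -i, giving *osifi*.
*baibmaj* — final consonant /j/ (voiced) → -maw → *baibmajmaw*.

osifi, baibmajmaw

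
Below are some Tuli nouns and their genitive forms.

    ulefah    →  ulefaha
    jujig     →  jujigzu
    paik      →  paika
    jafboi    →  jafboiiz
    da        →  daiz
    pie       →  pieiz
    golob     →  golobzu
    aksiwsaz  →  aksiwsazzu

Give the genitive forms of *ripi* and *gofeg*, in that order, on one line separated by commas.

ripiiz, gofegzu

The suffix is conditioned by the final sound: -a when the stem ends in a voiceless consonant (*ulefah*, *paik*); -zu when the stem ends in a voiced consonant (*jujig*, *golob*, *aksiwsaz*); -iz when the stem ends in a vowel (*jafboi*, *da*, *pie*).
*ripi*: final sound = /i/, a vowel → -iz → *ripiiz*.
*gofeg*: final sound = /g/, a voiced consonant → -zu → *gofegzu*.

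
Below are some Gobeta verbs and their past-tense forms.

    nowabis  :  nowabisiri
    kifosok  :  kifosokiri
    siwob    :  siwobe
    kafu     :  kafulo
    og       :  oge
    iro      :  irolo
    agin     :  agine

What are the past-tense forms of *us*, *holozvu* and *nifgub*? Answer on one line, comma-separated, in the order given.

usiri, holozvulo, nifgube

Looking at the final sound of each stem: -iri when the stem ends in a voiceless consonant (*nowabis*, *kifosok*); -e when the stem ends in a voiced consonant (*siwob*, *og*, *agin*); -lo when the stem ends in a vowel (*kafu*, *iro*).
*us*: final sound = /s/, a voiceless consonant → -iri → *usiri*.
The final sound of *holozvu* is /u/, which is a vowel, so the suffix is -lo, giving *holozvulo*.
The final sound of *nifgub* is /b/, which is a voiced consonant, so the suffix is -e, giving *nifgube*.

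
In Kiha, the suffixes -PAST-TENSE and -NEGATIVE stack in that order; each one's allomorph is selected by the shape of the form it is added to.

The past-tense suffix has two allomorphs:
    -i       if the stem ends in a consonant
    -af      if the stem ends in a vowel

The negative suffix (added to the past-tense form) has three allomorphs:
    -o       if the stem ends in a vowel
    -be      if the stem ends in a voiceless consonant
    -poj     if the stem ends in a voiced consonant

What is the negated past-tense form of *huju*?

hujuafbe

Since the final sound of *huju* is /u/ (a vowel), it takes -af, giving *hujuaf*.
Since the final sound of the past-tense form *hujuaf* is /f/ (a voiceless consonant), it takes -be, giving *hujuafbe*.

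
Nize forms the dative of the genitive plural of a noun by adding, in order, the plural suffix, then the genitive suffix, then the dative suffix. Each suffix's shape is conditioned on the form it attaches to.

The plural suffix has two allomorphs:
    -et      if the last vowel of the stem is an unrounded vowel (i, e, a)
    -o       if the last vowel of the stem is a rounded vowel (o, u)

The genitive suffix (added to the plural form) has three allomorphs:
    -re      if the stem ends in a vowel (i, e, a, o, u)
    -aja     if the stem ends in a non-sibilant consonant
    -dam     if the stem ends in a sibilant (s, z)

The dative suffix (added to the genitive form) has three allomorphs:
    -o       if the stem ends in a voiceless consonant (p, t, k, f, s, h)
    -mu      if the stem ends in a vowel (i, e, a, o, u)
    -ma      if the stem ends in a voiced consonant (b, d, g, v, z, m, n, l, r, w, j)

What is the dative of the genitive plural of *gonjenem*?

The last vowel of *gonjenem* is /e/, which is an unrounded vowel, so the plural suffix is -et, giving *gonjenemet*.
Since the final sound of the plural form *gonjenemet* is /t/ (a non-sibilant consonant), it takes -aja, giving *gonjenemetaja*.
The genitive form *gonjenemetaja* — final sound /a/ (a vowel) → -mu → *gonjenemetajamu*.

gonjenemetajamu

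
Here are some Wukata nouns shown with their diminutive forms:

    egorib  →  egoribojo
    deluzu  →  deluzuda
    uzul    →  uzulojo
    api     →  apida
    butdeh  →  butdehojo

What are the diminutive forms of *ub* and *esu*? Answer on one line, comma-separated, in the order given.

The pattern is consonant vs. vowel: -ojo when the stem ends in a consonant (*egorib*, *uzul*, *butdeh*); -da when the stem ends in a vowel (*deluzu*, *api*).
Since the final sound of *ub* is /b/ (a consonant), it takes -ojo, giving *ubojo*.
*esu*: final sound = /u/, a vowel → -da → *esuda*.

ubojo, esuda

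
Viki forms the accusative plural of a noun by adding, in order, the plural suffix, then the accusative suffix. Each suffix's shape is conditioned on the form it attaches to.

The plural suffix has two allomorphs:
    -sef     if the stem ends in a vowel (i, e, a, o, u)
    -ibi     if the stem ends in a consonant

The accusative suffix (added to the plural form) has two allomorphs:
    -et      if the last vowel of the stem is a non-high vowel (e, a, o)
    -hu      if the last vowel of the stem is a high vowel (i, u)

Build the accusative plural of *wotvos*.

wotvosibihu

*wotvos* — final sound /s/ (a consonant) → -ibi → *wotvosibi*.
Since the last vowel of the plural form *wotvosibi* is /i/ (a high vowel), it takes -hu, giving *wotvosibihu*.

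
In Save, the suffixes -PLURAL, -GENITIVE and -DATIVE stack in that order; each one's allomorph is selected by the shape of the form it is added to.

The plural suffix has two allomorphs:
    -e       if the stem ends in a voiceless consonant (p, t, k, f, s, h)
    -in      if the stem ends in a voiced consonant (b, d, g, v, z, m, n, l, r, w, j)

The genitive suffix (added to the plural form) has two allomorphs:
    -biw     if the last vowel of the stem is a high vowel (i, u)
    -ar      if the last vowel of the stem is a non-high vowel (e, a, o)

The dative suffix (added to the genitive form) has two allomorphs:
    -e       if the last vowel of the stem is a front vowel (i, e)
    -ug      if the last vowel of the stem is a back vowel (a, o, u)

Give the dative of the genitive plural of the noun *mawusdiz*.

mawusdizinbiwe

The final consonant of *mawusdiz* is /z/, which is voiced, so the plural suffix is -in, giving *mawusdizin*.
The last vowel of the plural form *mawusdizin* is /i/, which is a high vowel, so the genitive suffix is -biw, giving *mawusdizinbiw*.
The last vowel of the genitive form *mawusdizinbiw* is /i/, which is a front vowel, so the dative suffix is -e, giving *mawusdizinbiwe*.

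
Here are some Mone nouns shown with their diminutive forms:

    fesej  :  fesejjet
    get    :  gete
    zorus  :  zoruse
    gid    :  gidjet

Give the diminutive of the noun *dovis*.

The pattern is voicing of the final consonant: -e when the stem ends in a voiceless consonant (*get*, *zorus*); -jet when the stem ends in a voiced consonant (*fesej*, *gid*).
*dovis* — final consonant /s/ (voiceless) → -e → *dovise*.

dovise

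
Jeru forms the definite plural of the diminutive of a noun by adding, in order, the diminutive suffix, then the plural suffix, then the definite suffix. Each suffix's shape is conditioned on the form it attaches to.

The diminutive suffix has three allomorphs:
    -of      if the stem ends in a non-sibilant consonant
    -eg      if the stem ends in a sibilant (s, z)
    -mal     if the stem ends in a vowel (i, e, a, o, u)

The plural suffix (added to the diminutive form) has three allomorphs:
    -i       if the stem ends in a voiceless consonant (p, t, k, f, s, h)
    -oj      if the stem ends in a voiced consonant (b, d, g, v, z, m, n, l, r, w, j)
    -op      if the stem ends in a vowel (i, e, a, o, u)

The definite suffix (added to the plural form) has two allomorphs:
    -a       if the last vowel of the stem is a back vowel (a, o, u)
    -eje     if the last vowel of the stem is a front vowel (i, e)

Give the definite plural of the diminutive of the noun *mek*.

*mek*: final sound = /k/, a non-sibilant consonant → -of → *mekof*.
The final sound of the diminutive form *mekof* is /f/, which is a voiceless consonant, so the plural suffix is -i, giving *mekofi*.
Since the last vowel of the plural form *mekofi* is /i/ (a front vowel), it takes -eje, giving *mekofieje*.

mekofieje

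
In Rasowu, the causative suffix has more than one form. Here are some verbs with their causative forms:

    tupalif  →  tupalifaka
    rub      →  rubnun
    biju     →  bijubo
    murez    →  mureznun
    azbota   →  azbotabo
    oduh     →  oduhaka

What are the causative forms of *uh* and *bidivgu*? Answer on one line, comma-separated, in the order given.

The suffix is conditioned by the final sound: -aka when the stem ends in a voiceless consonant (*tupalif*, *oduh*); -nun when the stem ends in a voiced consonant (*rub*, *murez*); -bo when the stem ends in a vowel (*biju*, *azbota*).
Since the final sound of *uh* is /h/ (a voiceless consonant), it takes -aka, giving *uhaka*.
*bidivgu*: final sound = /u/, a vowel → -bo → *bidivgubo*.

uhaka, bidivgubo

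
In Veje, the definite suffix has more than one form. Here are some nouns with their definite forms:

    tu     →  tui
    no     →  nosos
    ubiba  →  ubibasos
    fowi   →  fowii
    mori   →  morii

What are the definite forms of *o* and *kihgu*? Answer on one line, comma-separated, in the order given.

The pattern is height harmony: -i when the last vowel of the stem is a high vowel (*tu*, *fowi*, *mori*); -sos when the last vowel of the stem is a non-high vowel (*no*, *ubiba*).
The last vowel of *o* is /o/, which is a non-high vowel, so the suffix is -sos, giving *osos*.
Since the last vowel of *kihgu* is /u/ (a high vowel), it takes -i, giving *kihgui*.

osos, kihgui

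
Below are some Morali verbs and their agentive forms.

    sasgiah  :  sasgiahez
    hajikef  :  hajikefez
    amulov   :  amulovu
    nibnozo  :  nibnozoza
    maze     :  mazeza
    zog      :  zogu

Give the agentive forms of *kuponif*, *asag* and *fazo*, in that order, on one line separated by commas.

kuponifez, asagu, fazoza

Looking at the final sound of each stem: -ez when the stem ends in a voiceless consonant (*sasgiah*, *hajikef*); -u when the stem ends in a voiced consonant (*amulov*, *zog*); -za when the stem ends in a vowel (*nibnozo*, *maze*).
*kuponif*: final sound = /f/, a voiceless consonant → -ez → *kuponifez*.
*asag*: final sound = /g/, a voiced consonant → -u → *asagu*.
The final sound of *fazo* is /o/, which is a vowel, so the suffix is -za, giving *fazoza*.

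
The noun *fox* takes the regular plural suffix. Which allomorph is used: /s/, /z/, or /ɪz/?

/ɪz/

The stem *fox* ends in a sibilant (/s, z, ʃ, ʒ, tʃ, dʒ/).
The plural suffix surfaces as /ɪz/ after sibilants, /s/ after other voiceless consonants, and /z/ after other voiced sounds.
So the plural -s on *fox* is pronounced /ɪz/.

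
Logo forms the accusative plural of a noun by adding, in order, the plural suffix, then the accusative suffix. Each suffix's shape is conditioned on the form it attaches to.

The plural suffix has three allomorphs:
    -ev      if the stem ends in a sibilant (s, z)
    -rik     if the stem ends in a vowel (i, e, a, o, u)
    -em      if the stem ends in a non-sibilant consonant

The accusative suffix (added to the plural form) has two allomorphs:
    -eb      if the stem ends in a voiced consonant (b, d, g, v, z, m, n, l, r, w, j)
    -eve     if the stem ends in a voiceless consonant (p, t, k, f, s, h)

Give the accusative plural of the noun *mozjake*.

*mozjake* — final sound /e/ (a vowel) → -rik → *mozjakerik*.
The final consonant of the plural form *mozjakerik* is /k/, which is voiceless, so the accusative suffix is -eve, giving *mozjakerikeve*.

mozjakerikeve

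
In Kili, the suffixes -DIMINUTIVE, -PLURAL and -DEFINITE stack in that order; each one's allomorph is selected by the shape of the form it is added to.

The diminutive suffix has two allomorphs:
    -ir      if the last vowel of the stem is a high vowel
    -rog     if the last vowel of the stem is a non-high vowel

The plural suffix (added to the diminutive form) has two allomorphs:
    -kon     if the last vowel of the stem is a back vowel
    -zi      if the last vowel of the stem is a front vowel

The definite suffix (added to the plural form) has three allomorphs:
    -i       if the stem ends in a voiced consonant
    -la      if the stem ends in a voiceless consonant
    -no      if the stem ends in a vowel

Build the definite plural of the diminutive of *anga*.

*anga* — last vowel /a/ (a non-high vowel) → -rog → *angarog*.
The last vowel of the diminutive form *angarog* is /o/, which is a back vowel, so the plural suffix is -kon, giving *angarogkon*.
The plural form *angarogkon*: final sound = /n/, a voiced consonant → -i → *angarogkoni*.

angarogkoni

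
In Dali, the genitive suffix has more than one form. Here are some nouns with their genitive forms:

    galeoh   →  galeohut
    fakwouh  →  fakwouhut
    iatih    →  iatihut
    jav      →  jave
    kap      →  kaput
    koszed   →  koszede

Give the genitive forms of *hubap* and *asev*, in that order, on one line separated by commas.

The alternation tracks the final consonant of the stem — -ut when the stem ends in a voiceless consonant (*galeoh*, *fakwouh*, *iatih*, *kap*); -e when the stem ends in a voiced consonant (*jav*, *koszed*).
Since the final consonant of *hubap* is /p/ (voiceless), it takes -ut, giving *hubaput*.
*asev* — final consonant /v/ (voiced) → -e → *aseve*.

hubaput, aseve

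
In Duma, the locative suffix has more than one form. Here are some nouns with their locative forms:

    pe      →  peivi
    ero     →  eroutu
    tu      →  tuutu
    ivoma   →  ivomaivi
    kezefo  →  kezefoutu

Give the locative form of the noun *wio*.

The alternation tracks the last vowel of the stem — -utu when the last vowel of the stem is a rounded vowel (*ero*, *tu*, *kezefo*); -ivi when the last vowel of the stem is an unrounded vowel (*pe*, *ivoma*).
The last vowel of *wio* is /o/, which is a rounded vowel, so the suffix is -utu, giving *wioutu*.

wioutu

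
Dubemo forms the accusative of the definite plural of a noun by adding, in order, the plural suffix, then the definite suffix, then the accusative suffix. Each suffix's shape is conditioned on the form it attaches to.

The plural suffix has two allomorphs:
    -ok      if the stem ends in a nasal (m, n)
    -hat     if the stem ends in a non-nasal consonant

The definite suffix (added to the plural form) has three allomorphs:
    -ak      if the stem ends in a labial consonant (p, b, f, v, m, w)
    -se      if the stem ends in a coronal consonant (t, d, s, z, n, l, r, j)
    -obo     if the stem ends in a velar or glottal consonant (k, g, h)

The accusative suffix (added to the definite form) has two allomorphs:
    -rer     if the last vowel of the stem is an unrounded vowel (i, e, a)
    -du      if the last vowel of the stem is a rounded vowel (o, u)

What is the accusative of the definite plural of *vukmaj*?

Since the final consonant of *vukmaj* is /j/ (non-nasal), it takes -hat, giving *vukmajhat*.
Since the final consonant of the plural form *vukmajhat* is /t/ (coronal), it takes -se, giving *vukmajhatse*.
Since the last vowel of the definite form *vukmajhatse* is /e/ (an unrounded vowel), it takes -rer, giving *vukmajhatserer*.

vukmajhatserer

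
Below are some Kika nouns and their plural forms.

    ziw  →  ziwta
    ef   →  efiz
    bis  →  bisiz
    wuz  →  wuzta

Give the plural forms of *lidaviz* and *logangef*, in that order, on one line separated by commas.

lidavizta, logangefiz

Looking at the final consonant of each stem: -iz when the stem ends in a voiceless consonant (*ef*, *bis*); -ta when the stem ends in a voiced consonant (*ziw*, *wuz*).
*lidaviz* — final consonant /z/ (voiced) → -ta → *lidavizta*.
The final consonant of *logangef* is /f/, which is voiceless, so the suffix is -iz, giving *logangefiz*.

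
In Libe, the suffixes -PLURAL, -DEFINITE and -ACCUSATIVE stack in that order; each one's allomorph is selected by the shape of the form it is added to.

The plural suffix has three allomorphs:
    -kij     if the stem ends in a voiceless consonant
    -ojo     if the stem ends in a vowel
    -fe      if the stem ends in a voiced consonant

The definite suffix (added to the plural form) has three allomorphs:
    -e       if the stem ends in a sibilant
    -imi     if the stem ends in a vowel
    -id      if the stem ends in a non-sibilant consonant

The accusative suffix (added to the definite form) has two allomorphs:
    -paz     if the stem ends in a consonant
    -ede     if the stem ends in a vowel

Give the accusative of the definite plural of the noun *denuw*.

*denuw*: final sound = /w/, a voiced consonant → -fe → *denuwfe*.
The plural form *denuwfe*: final sound = /e/, a vowel → -imi → *denuwfeimi*.
Since the final sound of the definite form *denuwfeimi* is /i/ (a vowel), it takes -ede, giving *denuwfeimiede*.

denuwfeimiede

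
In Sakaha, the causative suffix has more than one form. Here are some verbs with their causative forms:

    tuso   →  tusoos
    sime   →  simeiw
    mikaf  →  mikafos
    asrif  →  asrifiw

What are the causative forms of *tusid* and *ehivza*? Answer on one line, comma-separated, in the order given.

tusidiw, ehivzaos

The alternation tracks the last vowel of the stem — -iw when the last vowel of the stem is a front vowel (*sime*, *asrif*); -os when the last vowel of the stem is a back vowel (*tuso*, *mikaf*).
*tusid*: last vowel = /i/, a front vowel → -iw → *tusidiw*.
*ehivza* — last vowel /a/ (a back vowel) → -os → *ehivzaos*.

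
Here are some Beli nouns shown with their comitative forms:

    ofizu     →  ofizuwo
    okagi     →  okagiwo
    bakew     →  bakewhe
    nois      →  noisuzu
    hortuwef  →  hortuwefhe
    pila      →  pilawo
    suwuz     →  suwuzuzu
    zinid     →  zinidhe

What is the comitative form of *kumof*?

kumofhe

The pattern is sibilance of the final sound: -uzu when the stem ends in a sibilant (*nois*, *suwuz*); -he when the stem ends in a non-sibilant consonant (*bakew*, *hortuwef*, *zinid*); -wo when the stem ends in a vowel (*ofizu*, *okagi*, *pila*).
The final sound of *kumof* is /f/, which is a non-sibilant consonant, so the suffix is -he, giving *kumofhe*.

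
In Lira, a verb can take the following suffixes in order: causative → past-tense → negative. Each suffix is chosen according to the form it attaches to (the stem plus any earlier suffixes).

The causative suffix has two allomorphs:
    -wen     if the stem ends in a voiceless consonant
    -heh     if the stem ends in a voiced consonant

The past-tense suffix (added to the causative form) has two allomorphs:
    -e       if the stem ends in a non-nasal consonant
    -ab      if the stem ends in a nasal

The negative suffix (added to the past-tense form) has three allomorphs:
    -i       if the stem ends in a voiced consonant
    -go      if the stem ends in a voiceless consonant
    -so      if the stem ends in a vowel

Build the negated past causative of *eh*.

ehwenabi

*eh*: final consonant = /h/, voiceless → -wen → *ehwen*.
The final consonant of the causative form *ehwen* is /n/, which is a nasal, so the past-tense suffix is -ab, giving *ehwenab*.
The final sound of the past-tense form *ehwenab* is /b/, which is a voiced consonant, so the negative suffix is -i, giving *ehwenabi*.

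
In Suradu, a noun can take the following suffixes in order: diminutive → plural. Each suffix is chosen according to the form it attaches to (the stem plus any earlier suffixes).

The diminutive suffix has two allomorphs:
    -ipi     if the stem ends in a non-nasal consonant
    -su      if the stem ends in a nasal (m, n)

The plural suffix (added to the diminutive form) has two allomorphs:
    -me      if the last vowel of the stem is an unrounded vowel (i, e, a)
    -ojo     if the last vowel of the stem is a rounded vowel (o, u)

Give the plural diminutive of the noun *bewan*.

*bewan*: final consonant = /n/, a nasal → -su → *bewansu*.
Since the last vowel of the diminutive form *bewansu* is /u/ (a rounded vowel), it takes -ojo, giving *bewansuojo*.

bewansuojo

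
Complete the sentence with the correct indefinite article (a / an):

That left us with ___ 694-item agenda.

The indefinite article is chosen by the initial *sound* of the following word, not its spelling.
The number *694* is spoken "six hundred …", beginning with /sɪks/ — a consonant sound.
So the article is *a*: That left us with a 694-item agenda.

a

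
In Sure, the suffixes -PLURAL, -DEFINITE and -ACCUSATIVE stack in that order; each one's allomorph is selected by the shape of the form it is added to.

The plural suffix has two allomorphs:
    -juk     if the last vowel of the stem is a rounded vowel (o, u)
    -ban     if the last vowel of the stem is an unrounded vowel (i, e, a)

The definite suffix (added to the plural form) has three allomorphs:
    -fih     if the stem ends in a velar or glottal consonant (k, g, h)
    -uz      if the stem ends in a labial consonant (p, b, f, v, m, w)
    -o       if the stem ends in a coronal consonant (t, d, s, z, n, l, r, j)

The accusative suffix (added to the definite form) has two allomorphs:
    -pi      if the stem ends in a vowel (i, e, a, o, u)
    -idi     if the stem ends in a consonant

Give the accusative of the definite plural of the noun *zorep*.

zorepbanopi

*zorep*: last vowel = /e/, an unrounded vowel → -ban → *zorepban*.
The plural form *zorepban* — final consonant /n/ (coronal) → -o → *zorepbano*.
Since the final sound of the definite form *zorepbano* is /o/ (a vowel), it takes -pi, giving *zorepbanopi*.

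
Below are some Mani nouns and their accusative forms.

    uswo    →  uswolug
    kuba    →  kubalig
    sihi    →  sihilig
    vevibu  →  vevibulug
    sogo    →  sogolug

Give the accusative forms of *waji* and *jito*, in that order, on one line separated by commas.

wajilig, jitolug

The alternation tracks the last vowel of the stem — -lug when the last vowel of the stem is a rounded vowel (*uswo*, *vevibu*, *sogo*); -lig when the last vowel of the stem is an unrounded vowel (*kuba*, *sihi*).
The last vowel of *waji* is /i/, which is an unrounded vowel, so the suffix is -lig, giving *wajilig*.
The last vowel of *jito* is /o/, which is a rounded vowel, so the suffix is -lug, giving *jitolug*.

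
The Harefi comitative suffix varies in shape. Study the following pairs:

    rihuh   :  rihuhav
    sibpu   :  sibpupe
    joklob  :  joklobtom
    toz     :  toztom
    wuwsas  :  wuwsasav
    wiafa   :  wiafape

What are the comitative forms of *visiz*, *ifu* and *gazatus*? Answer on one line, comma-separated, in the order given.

The suffix is conditioned by the final sound: -av when the stem ends in a voiceless consonant (*rihuh*, *wuwsas*); -tom when the stem ends in a voiced consonant (*joklob*, *toz*); -pe when the stem ends in a vowel (*sibpu*, *wiafa*).
*visiz*: final sound = /z/, a voiced consonant → -tom → *visiztom*.
Since the final sound of *ifu* is /u/ (a vowel), it takes -pe, giving *ifupe*.
*gazatus*: final sound = /s/, a voiceless consonant → -av → *gazatusav*.

visiztom, ifupe, gazatusav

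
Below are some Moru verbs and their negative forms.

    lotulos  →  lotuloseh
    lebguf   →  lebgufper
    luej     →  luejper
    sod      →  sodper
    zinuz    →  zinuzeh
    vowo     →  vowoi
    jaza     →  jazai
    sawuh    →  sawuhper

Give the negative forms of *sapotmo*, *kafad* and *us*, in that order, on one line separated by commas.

The pattern is sibilance of the final sound: -eh when the stem ends in a sibilant (*lotulos*, *zinuz*); -per when the stem ends in a non-sibilant consonant (*lebguf*, *luej*, *sod*, *sawuh*); -i when the stem ends in a vowel (*vowo*, *jaza*).
*sapotmo*: final sound = /o/, a vowel → -i → *sapotmoi*.
The final sound of *kafad* is /d/, which is a non-sibilant consonant, so the suffix is -per, giving *kafadper*.
*us* — final sound /s/ (a sibilant) → -eh → *useh*.

sapotmoi, kafadper, useh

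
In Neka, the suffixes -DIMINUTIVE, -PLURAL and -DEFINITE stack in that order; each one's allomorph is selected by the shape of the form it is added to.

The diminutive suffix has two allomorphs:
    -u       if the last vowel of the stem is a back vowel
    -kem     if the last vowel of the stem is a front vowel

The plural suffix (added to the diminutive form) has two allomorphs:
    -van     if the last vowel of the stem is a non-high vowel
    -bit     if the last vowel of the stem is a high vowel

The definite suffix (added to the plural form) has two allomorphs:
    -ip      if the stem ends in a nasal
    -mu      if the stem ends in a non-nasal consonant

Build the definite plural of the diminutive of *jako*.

jakoubitmu

The last vowel of *jako* is /o/, which is a back vowel, so the diminutive suffix is -u, giving *jakou*.
The diminutive form *jakou* — last vowel /u/ (a high vowel) → -bit → *jakoubit*.
The plural form *jakoubit*: final consonant = /t/, non-nasal → -mu → *jakoubitmu*.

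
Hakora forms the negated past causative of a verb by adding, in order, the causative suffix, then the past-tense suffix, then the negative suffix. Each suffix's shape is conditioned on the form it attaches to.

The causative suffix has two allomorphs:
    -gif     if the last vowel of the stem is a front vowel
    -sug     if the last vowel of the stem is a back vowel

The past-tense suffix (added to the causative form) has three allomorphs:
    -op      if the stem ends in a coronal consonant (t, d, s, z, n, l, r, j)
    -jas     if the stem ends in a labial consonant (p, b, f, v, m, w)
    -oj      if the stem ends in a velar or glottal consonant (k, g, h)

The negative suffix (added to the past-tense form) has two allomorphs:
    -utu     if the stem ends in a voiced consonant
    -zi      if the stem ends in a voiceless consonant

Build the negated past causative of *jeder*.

jedergifjaszi

*jeder*: last vowel = /e/, a front vowel → -gif → *jedergif*.
Since the final consonant of the causative form *jedergif* is /f/ (labial), it takes -jas, giving *jedergifjas*.
The past-tense form *jedergifjas*: final consonant = /s/, voiceless → -zi → *jedergifjaszi*.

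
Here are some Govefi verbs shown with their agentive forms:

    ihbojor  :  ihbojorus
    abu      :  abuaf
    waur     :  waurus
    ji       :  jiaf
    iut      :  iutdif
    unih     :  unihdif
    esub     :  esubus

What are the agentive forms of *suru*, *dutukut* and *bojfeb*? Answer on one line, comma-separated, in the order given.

suruaf, dutukutdif, bojfebus

The suffix is conditioned by the final sound: -dif when the stem ends in a voiceless consonant (*iut*, *unih*); -us when the stem ends in a voiced consonant (*ihbojor*, *waur*, *esub*); -af when the stem ends in a vowel (*abu*, *ji*).
*suru*: final sound = /u/, a vowel → -af → *suruaf*.
The final sound of *dutukut* is /t/, which is a voiceless consonant, so the suffix is -dif, giving *dutukutdif*.
The final sound of *bojfeb* is /b/, which is a voiced consonant, so the suffix is -us, giving *bojfebus*.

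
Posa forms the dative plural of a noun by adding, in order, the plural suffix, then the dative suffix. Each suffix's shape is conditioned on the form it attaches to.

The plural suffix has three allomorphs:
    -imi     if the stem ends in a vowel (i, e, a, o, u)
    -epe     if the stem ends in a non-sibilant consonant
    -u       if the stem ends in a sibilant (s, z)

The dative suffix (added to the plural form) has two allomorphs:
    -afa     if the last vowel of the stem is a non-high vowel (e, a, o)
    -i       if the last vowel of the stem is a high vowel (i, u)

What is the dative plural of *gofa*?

gofaimii

Since the final sound of *gofa* is /a/ (a vowel), it takes -imi, giving *gofaimi*.
The last vowel of the plural form *gofaimi* is /i/, which is a high vowel, so the dative suffix is -i, giving *gofaimii*.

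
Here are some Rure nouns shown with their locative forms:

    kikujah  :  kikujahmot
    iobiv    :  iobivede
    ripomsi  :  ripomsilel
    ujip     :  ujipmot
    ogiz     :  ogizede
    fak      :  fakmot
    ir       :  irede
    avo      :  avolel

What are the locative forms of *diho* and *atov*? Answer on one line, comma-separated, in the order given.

diholel, atovede

The alternation tracks the final sound of the stem — -mot when the stem ends in a voiceless consonant (*kikujah*, *ujip*, *fak*); -ede when the stem ends in a voiced consonant (*iobiv*, *ogiz*, *ir*); -lel when the stem ends in a vowel (*ripomsi*, *avo*).
The final sound of *diho* is /o/, which is a vowel, so the suffix is -lel, giving *diholel*.
*atov* — final sound /v/ (a voiced consonant) → -ede → *atovede*.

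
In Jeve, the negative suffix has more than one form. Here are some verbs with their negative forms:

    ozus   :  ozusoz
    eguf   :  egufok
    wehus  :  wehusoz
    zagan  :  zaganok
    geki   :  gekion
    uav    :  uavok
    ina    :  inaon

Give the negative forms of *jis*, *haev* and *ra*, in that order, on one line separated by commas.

jisoz, haevok, raon

The suffix is conditioned by the final sound: -oz when the stem ends in a sibilant (*ozus*, *wehus*); -ok when the stem ends in a non-sibilant consonant (*eguf*, *zagan*, *uav*); -on when the stem ends in a vowel (*geki*, *ina*).
The final sound of *jis* is /s/, which is a sibilant, so the suffix is -oz, giving *jisoz*.
*haev*: final sound = /v/, a non-sibilant consonant → -ok → *haevok*.
*ra* — final sound /a/ (a vowel) → -on → *raon*.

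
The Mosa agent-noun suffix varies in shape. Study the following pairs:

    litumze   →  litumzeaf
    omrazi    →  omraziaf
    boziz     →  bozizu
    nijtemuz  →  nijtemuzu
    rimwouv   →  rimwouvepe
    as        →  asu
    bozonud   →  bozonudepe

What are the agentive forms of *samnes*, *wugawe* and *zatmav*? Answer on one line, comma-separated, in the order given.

The pattern is sibilance of the final sound: -u when the stem ends in a sibilant (*boziz*, *nijtemuz*, *as*); -epe when the stem ends in a non-sibilant consonant (*rimwouv*, *bozonud*); -af when the stem ends in a vowel (*litumze*, *omrazi*).
The final sound of *samnes* is /s/, which is a sibilant, so the suffix is -u, giving *samnesu*.
The final sound of *wugawe* is /e/, which is a vowel, so the suffix is -af, giving *wugaweaf*.
The final sound of *zatmav* is /v/, which is a non-sibilant consonant, so the suffix is -epe, giving *zatmavepe*.

samnesu, wugaweaf, zatmavepe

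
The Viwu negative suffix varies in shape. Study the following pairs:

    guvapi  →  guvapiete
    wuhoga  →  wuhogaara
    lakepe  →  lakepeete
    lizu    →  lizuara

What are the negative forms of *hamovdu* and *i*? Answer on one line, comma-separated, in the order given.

hamovduara, iete

The pattern is front/back vowel harmony: -ete when the last vowel of the stem is a front vowel (*guvapi*, *lakepe*); -ara when the last vowel of the stem is a back vowel (*wuhoga*, *lizu*).
*hamovdu*: last vowel = /u/, a back vowel → -ara → *hamovduara*.
*i*: last vowel = /i/, a front vowel → -ete → *iete*.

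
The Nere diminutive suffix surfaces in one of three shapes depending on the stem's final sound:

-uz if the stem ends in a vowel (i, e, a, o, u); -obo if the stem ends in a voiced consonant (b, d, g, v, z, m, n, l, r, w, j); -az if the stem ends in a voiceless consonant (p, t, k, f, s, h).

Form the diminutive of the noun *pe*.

*pe* — final sound /e/ (a vowel) → -uz → *peuz*.

peuz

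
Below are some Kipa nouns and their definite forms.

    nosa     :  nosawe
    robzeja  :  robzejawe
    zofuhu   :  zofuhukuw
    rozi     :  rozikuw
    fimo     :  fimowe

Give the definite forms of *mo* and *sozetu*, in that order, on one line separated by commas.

The suffix is conditioned by the last vowel: -kuw when the last vowel of the stem is a high vowel (*zofuhu*, *rozi*); -we when the last vowel of the stem is a non-high vowel (*nosa*, *robzeja*, *fimo*).
*mo*: last vowel = /o/, a non-high vowel → -we → *mowe*.
*sozetu* — last vowel /u/ (a high vowel) → -kuw → *sozetukuw*.

mowe, sozetukuw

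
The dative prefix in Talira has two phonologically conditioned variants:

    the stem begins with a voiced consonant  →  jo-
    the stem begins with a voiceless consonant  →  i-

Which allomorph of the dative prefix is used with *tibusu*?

*tibusu*: first consonant = /t/, voiceless → i-.

i-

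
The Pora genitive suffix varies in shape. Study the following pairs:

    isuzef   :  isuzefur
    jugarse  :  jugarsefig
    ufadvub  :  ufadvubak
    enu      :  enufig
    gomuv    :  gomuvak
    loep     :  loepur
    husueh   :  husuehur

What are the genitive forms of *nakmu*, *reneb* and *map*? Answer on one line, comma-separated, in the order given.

nakmufig, renebak, mapur

The pattern is voicing of the final sound: -ur when the stem ends in a voiceless consonant (*isuzef*, *loep*, *husueh*); -ak when the stem ends in a voiced consonant (*ufadvub*, *gomuv*); -fig when the stem ends in a vowel (*jugarse*, *enu*).
Since the final sound of *nakmu* is /u/ (a vowel), it takes -fig, giving *nakmufig*.
*reneb* — final sound /b/ (a voiced consonant) → -ak → *renebak*.
*map*: final sound = /p/, a voiceless consonant → -ur → *mapur*.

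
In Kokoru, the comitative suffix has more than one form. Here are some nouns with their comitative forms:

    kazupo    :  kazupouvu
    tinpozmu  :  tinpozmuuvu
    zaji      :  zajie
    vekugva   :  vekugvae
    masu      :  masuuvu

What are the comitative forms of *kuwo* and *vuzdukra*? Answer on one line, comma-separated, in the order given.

kuwouvu, vuzdukrae

The suffix is conditioned by the last vowel: -uvu when the last vowel of the stem is a rounded vowel (*kazupo*, *tinpozmu*, *masu*); -e when the last vowel of the stem is an unrounded vowel (*zaji*, *vekugva*).
*kuwo* — last vowel /o/ (a rounded vowel) → -uvu → *kuwouvu*.
Since the last vowel of *vuzdukra* is /a/ (an unrounded vowel), it takes -e, giving *vuzdukrae*.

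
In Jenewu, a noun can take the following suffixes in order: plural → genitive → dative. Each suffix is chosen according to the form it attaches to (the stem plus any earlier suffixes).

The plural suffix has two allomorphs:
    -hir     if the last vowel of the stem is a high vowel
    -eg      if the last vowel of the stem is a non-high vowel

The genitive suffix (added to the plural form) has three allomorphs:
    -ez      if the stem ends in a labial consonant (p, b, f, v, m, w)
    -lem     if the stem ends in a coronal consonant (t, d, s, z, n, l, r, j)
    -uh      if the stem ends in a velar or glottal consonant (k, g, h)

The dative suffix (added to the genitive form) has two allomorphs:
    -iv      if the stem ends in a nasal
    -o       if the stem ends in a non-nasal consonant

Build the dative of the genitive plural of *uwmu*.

*uwmu*: last vowel = /u/, a high vowel → -hir → *uwmuhir*.
The plural form *uwmuhir* — final consonant /r/ (coronal) → -lem → *uwmuhirlem*.
Since the final consonant of the genitive form *uwmuhirlem* is /m/ (a nasal), it takes -iv, giving *uwmuhirlemiv*.

uwmuhirlemiv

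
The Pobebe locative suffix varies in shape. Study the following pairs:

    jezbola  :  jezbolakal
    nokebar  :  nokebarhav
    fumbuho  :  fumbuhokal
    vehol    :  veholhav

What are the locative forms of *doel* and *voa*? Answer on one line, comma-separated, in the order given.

doelhav, voakal

Looking at the final sound of each stem: -hav when the stem ends in a consonant (*nokebar*, *vehol*); -kal when the stem ends in a vowel (*jezbola*, *fumbuho*).
The final sound of *doel* is /l/, which is a consonant, so the suffix is -hav, giving *doelhav*.
*voa* — final sound /a/ (a vowel) → -kal → *voakal*.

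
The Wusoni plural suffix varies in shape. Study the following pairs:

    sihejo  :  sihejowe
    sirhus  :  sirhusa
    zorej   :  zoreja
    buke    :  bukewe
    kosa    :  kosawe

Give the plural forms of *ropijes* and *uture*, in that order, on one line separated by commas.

ropijesa, uturewe

The alternation tracks the final sound of the stem — -a when the stem ends in a consonant (*sirhus*, *zorej*); -we when the stem ends in a vowel (*sihejo*, *buke*, *kosa*).
Since the final sound of *ropijes* is /s/ (a consonant), it takes -a, giving *ropijesa*.
*uture* — final sound /e/ (a vowel) → -we → *uturewe*.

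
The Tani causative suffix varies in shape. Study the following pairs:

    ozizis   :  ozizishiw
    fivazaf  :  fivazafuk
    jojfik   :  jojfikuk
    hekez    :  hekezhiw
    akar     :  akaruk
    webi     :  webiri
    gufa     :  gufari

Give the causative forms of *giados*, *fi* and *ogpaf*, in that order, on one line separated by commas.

giadoshiw, firi, ogpafuk

The alternation tracks the final sound of the stem — -hiw when the stem ends in a sibilant (*ozizis*, *hekez*); -uk when the stem ends in a non-sibilant consonant (*fivazaf*, *jojfik*, *akar*); -ri when the stem ends in a vowel (*webi*, *gufa*).
The final sound of *giados* is /s/, which is a sibilant, so the suffix is -hiw, giving *giadoshiw*.
The final sound of *fi* is /i/, which is a vowel, so the suffix is -ri, giving *firi*.
*ogpaf* — final sound /f/ (a non-sibilant consonant) → -uk → *ogpafuk*.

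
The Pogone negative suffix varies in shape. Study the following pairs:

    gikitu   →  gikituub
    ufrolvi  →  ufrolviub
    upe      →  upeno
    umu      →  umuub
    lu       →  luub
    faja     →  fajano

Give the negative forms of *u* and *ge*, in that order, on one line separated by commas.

The suffix is conditioned by the last vowel: -ub when the last vowel of the stem is a high vowel (*gikitu*, *ufrolvi*, *umu*, *lu*); -no when the last vowel of the stem is a non-high vowel (*upe*, *faja*).
The last vowel of *u* is /u/, which is a high vowel, so the suffix is -ub, giving *uub*.
*ge*: last vowel = /e/, a non-high vowel → -no → *geno*.

uub, geno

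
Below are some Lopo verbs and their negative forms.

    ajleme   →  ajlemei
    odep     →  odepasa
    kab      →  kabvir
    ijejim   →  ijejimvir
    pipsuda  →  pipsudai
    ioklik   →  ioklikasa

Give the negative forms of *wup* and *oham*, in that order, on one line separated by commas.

The suffix is conditioned by the final sound: -asa when the stem ends in a voiceless consonant (*odep*, *ioklik*); -vir when the stem ends in a voiced consonant (*kab*, *ijejim*); -i when the stem ends in a vowel (*ajleme*, *pipsuda*).
*wup* — final sound /p/ (a voiceless consonant) → -asa → *wupasa*.
The final sound of *oham* is /m/, which is a voiced consonant, so the suffix is -vir, giving *ohamvir*.

wupasa, ohamvir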